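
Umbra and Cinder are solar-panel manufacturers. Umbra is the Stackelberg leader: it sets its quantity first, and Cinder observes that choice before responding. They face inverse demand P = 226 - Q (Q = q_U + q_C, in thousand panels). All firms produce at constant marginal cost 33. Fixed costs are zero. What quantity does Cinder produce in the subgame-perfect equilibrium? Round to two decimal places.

Solve by backward induction. Given q_U, the follower Cinder maximises π_C = (226 - q_U - q_C)q_C - 33q_C.
∂π_C/∂q_C = 193 - q_U - 2q_C = 0 gives the reaction function q_C = (193 - q_U)/2.
Umbra substitutes q_C(q_U) into its own profit: π_U = q_U(226 - q_U - (193 - q_U)/2) - 33q_U = (259/2 - (1/2)q_U)q_U - 33q_U.
The leader's first-order condition 193/2 - q_U = 0 yields q_U = 193/2.
Then q_C = (193 - 193/2)/2 = 193/4.

48.25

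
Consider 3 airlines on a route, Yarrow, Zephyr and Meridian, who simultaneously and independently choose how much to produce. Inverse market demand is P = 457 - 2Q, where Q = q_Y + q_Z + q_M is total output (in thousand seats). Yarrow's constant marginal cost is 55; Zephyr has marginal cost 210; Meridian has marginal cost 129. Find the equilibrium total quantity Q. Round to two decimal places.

122.13

Yarrow's profit: π_Y = (457 - 2Q)q_Y - (55q_Y). Setting ∂π_Y/∂q_Y = 0: 402 - 4q_Y - 2(q_Z + q_M) = 0.
Zephyr's first-order condition: 247 - 4q_Z - 2(q_Y + q_M) = 0.
Meridian's first-order condition: 328 - 4q_M - 2(q_Y + q_Z) = 0.
Summing all 3 equations gives 977 − 8Q = 0, hence Q = 977/8.
Back-substituting: q_Y = (402 − 977/4)/2 = 631/8, q_Z = (247 − 977/4)/2 = 11/8, q_M = (328 − 977/4)/2 = 335/8.
Total output Q = 631/8 + 11/8 + 335/8 = 977/8.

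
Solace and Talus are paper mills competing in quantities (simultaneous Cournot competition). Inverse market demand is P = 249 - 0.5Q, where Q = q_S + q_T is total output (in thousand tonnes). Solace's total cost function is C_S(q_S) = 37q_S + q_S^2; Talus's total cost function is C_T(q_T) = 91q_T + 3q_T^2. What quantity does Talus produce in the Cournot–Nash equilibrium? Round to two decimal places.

17.73

Solace's profit: π_S = (249 - 0.5Q)q_S - (37q_S + q_S²). Setting ∂π_S/∂q_S = 0: 212 - 3q_S - (1/2)(q_T) = 0.
Talus's profit: π_T = (249 - 0.5Q)q_T - (91q_T + 3q_T²). Setting ∂π_T/∂q_T = 0: 158 - 7q_T - (1/2)(q_S) = 0.
Rearranging gives the reaction functions q_S = (212 - (1/2)q_T)/3 and q_T = (158 - (1/2)q_S)/7.
Solving the pair: q_S = 67.7108, q_T = 1472/83.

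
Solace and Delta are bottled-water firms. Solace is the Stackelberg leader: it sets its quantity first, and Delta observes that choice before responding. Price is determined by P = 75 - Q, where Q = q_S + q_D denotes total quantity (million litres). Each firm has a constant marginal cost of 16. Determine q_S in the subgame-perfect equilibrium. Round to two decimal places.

Solve by backward induction. Given q_S, the follower Delta maximises π_D = (75 - q_S - q_D)q_D - 16q_D.
Setting the follower's marginal profit to zero, 59 - q_S - 2q_D = 0, i.e. q_D = (59 - q_S)/2.
The leader anticipates this reaction. Substituting into P = 75 - Q gives P = 91/2 - (1/2)q_S, so π_S = (91/2 - (1/2)q_S)q_S - 16q_S.
Maximising: ∂π_S/∂q_S = 59/2 - q_S = 0, giving q_S = 59/2.
Then q_D = (59 - 59/2)/2 = 59/4.

29.50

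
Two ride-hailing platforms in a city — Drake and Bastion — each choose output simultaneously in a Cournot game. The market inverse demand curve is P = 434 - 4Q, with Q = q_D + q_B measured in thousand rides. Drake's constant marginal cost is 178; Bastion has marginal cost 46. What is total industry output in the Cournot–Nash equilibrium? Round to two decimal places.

53.67

Drake's profit: π_D = (434 - 4Q)q_D - (178q_D). Setting ∂π_D/∂q_D = 0: 256 - 8q_D - 4(q_B) = 0.
Bastion's first-order condition: 388 - 8q_B - 4(q_D) = 0.
So q_D = (256 - 4q_B)/8 and q_B = (388 - 4q_D)/8.
Solving the pair: q_D = 31/3, q_B = 130/3.
Total output Q = 31/3 + 130/3 = 161/3.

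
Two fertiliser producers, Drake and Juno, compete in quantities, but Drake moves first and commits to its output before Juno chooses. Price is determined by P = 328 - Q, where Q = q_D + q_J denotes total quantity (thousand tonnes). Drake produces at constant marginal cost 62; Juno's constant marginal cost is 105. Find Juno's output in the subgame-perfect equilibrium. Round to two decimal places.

The follower Juno best-responds to any q_D: π_J = (328 - Q)q_J - 105q_J.
∂π_J/∂q_J = 223 - q_D - 2q_J = 0 gives the reaction function q_J = (223 - q_D)/2.
Drake substitutes q_J(q_D) into its own profit: π_D = q_D(328 - q_D - (223 - q_D)/2) - 62q_D = (433/2 - (1/2)q_D)q_D - 62q_D.
The leader's first-order condition 309/2 - q_D = 0 yields q_D = 309/2.
Then q_J = (223 - 309/2)/2 = 137/4.

34.25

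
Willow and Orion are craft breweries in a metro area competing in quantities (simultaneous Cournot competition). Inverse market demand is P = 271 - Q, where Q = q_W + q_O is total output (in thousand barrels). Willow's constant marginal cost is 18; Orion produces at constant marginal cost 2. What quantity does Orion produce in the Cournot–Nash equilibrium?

Willow's profit: π_W = (271 - Q)q_W - (18q_W). Setting ∂π_W/∂q_W = 0: 253 - 2q_W - (q_O) = 0.
Orion's first-order condition: 269 - 2q_O - (q_W) = 0.
Best responses: q_W = (253 - q_O)/2, q_O = (269 - q_W)/2.
Solving the pair: q_W = 79, q_O = 95.

95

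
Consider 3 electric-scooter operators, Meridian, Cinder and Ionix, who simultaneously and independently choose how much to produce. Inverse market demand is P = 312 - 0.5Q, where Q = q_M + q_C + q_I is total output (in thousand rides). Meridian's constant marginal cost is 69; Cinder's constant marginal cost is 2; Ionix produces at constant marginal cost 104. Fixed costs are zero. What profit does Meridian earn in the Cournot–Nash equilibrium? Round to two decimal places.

Meridian's profit: π_M = (312 - 0.5Q)q_M - (69q_M). Setting ∂π_M/∂q_M = 0: 243 - q_M - (1/2)(q_C + q_I) = 0.
Cinder's profit: π_C = (312 - 0.5Q)q_C - (2q_C). Setting ∂π_C/∂q_C = 0: 310 - q_C - (1/2)(q_M + q_I) = 0.
Ionix's profit: π_I = (312 - 0.5Q)q_I - (104q_I). Setting ∂π_I/∂q_I = 0: 208 - q_I - (1/2)(q_M + q_C) = 0.
Summing all 3 equations gives 761 − 2Q = 0, hence Q = 761/2.
Back-substituting: q_M = (243 − 761/4)/(1/2) = 211/2, q_C = (310 − 761/4)/(1/2) = 479/2, q_I = (208 − 761/4)/(1/2) = 71/2.
Price P = 312 - (1/2)·(761/2) = 487/4.
Meridian's profit: (487/4 - 69)·(211/2) = 5565.1250.

5565.13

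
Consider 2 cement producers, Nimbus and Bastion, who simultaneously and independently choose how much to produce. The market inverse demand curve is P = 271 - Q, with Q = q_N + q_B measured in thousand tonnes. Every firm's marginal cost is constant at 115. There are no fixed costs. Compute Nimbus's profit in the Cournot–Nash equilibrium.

Each firm earns π_i = (271 - Q)q_i - 115q_i.
Setting ∂π_i/∂q_i = 0 with rivals' quantities fixed: 156 - 2q_i - q_j = 0.
With identical firms every q_j equals q_i, so q_j = q_i and 156 = 3q_i, giving q_i = 52.
Price P = 271 - 104 = 167.
Nimbus's profit: (167 - 115)·52 = 2704.

2704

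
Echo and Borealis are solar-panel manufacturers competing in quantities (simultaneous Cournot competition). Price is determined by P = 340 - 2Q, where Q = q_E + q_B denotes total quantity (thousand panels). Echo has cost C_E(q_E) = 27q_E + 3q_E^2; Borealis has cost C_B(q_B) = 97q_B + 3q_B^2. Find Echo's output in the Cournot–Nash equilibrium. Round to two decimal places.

Echo's profit: π_E = (340 - 2Q)q_E - (27q_E + 3q_E²). Setting ∂π_E/∂q_E = 0: 313 - 10q_E - 2(q_B) = 0.
Borealis's profit: π_B = (340 - 2Q)q_B - (97q_B + 3q_B²). Setting ∂π_B/∂q_B = 0: 243 - 10q_B - 2(q_E) = 0.
Rearranging gives the reaction functions q_E = (313 - 2q_B)/10 and q_B = (243 - 2q_E)/10.
Substituting one into the other gives q_E = 661/24 and q_B = 451/24.

27.54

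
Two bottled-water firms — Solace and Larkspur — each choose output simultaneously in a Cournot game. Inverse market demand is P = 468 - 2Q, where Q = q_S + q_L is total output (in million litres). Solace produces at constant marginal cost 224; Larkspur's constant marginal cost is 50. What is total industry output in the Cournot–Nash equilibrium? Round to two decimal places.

Solace's profit: π_S = (468 - 2Q)q_S - (224q_S). Setting ∂π_S/∂q_S = 0: 244 - 4q_S - 2(q_L) = 0.
Larkspur's first-order condition: 418 - 4q_L - 2(q_S) = 0.
Best responses: q_S = (244 - 2q_L)/4, q_L = (418 - 2q_S)/4.
Substituting one into the other gives q_S = 35/3 and q_L = 296/3.
Total output Q = 35/3 + 296/3 = 331/3.

110.33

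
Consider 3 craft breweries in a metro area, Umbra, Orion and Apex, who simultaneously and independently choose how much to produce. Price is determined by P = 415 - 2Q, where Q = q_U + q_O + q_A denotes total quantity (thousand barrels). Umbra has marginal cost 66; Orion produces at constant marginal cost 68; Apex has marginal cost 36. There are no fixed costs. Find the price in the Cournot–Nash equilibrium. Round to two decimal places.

146.25

Umbra's profit: π_U = (415 - 2Q)q_U - (66q_U). Setting ∂π_U/∂q_U = 0: 349 - 4q_U - 2(q_O + q_A) = 0.
Orion's first-order condition: 347 - 4q_O - 2(q_U + q_A) = 0.
Apex's first-order condition: 379 - 4q_A - 2(q_U + q_O) = 0.
Adding the 3 first-order conditions: 1075 − 8Q = 0, so Q = 1075/8.
Back-substituting: q_U = (349 − 1075/4)/2 = 321/8, q_O = (347 − 1075/4)/2 = 313/8, q_A = (379 − 1075/4)/2 = 441/8.
Total output Q = 1075/8, so price P = 415 - 2·(1075/8) = 585/4.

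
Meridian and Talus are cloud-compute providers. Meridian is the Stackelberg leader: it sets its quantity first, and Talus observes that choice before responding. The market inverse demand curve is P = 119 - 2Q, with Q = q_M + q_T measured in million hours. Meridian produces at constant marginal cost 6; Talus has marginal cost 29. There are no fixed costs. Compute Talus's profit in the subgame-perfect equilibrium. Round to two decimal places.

60.50

The follower Talus best-responds to any q_M: π_T = (119 - 2Q)q_T - 29q_T.
Follower FOC: 90 - 2q_M - 4q_T = 0, so q_T(q_M) = (90 - 2q_M)/4.
Meridian substitutes q_T(q_M) into its own profit: π_M = q_M(119 - 2q_M - (90 - 2q_M)/2) - 6q_M = (74 - q_M)q_M - 6q_M.
Maximising: ∂π_M/∂q_M = 68 - 2q_M = 0, giving q_M = 34.
Then q_T = (90 - 2·34)/4 = 11/2.
Price P = 119 - 2·(79/2) = 40.
Talus's profit: (40 - 29)·(11/2) = 121/2.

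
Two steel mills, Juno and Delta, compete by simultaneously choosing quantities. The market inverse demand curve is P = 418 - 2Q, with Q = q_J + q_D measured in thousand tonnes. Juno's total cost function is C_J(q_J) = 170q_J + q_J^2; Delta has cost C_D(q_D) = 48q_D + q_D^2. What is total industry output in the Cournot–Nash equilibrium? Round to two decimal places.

77.25

Juno's profit: π_J = (418 - 2Q)q_J - (170q_J + q_J²). Setting ∂π_J/∂q_J = 0: 248 - 6q_J - 2(q_D) = 0.
Delta's first-order condition: 370 - 6q_D - 2(q_J) = 0.
So q_J = (248 - 2q_D)/6 and q_D = (370 - 2q_J)/6.
Substituting one into the other gives q_J = 187/8 and q_D = 431/8.
Total output Q = 187/8 + 431/8 = 309/4.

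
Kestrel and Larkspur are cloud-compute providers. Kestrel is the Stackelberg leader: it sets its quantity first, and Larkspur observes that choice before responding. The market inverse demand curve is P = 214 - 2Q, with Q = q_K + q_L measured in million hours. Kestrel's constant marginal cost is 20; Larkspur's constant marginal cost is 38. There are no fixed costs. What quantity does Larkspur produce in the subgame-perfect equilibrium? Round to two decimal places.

Solve by backward induction. Given q_K, the follower Larkspur maximises π_L = (214 - 2q_K - 2q_L)q_L - 38q_L.
Setting the follower's marginal profit to zero, 176 - 2q_K - 4q_L = 0, i.e. q_L = (176 - 2q_K)/4.
The leader anticipates this reaction. Substituting into P = 214 - 2Q gives P = 126 - q_K, so π_K = (126 - q_K)q_K - 20q_K.
Maximising: ∂π_K/∂q_K = 106 - 2q_K = 0, giving q_K = 53.
Then q_L = (176 - 2·53)/4 = 35/2.

17.50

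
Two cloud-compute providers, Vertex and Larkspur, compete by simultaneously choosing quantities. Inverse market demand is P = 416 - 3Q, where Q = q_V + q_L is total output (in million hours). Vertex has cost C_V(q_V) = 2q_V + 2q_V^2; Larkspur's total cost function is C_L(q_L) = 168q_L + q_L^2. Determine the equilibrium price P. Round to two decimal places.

255.18

Vertex's profit: π_V = (416 - 3Q)q_V - (2q_V + 2q_V²). Setting ∂π_V/∂q_V = 0: 414 - 10q_V - 3(q_L) = 0.
Larkspur's profit: π_L = (416 - 3Q)q_L - (168q_L + q_L²). Setting ∂π_L/∂q_L = 0: 248 - 8q_L - 3(q_V) = 0.
Best responses: q_V = (414 - 3q_L)/10, q_L = (248 - 3q_V)/8.
Substituting one into the other gives q_V = 36.1690 and q_L = 1238/71.
Total output Q = 53.6056, so price P = 416 - 3·53.6056 = 255.1831.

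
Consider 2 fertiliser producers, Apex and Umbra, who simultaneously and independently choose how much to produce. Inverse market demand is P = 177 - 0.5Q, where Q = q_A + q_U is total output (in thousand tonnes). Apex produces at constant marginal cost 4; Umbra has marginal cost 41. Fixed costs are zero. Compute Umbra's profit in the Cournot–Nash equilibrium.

2178

Apex's profit: π_A = (177 - 0.5Q)q_A - (4q_A). Setting ∂π_A/∂q_A = 0: 173 - q_A - (1/2)(q_U) = 0.
Umbra's first-order condition: 136 - q_U - (1/2)(q_A) = 0.
Rearranging gives the reaction functions q_A = (173 - (1/2)q_U) and q_U = (136 - (1/2)q_A).
Substituting one into the other gives q_A = 140 and q_U = 66.
Price P = 177 - (1/2)·206 = 74.
Umbra's profit: (74 - 41)·66 = 2178.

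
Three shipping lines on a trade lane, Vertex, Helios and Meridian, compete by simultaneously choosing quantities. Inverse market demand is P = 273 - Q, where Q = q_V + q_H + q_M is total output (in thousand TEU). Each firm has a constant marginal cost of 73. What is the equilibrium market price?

123

Each firm earns π_i = (273 - Q)q_i - 73q_i.
Setting ∂π_i/∂q_i = 0 with rivals' quantities fixed: 200 - 2q_i - Σ_{j≠i} q_j = 0.
By symmetry each firm produces the same amount; substituting Σ_{j≠i} q_j = 2q_i yields q_i = 200/4 = 50.
Total output Q = 150, so price P = 273 - 150 = 123.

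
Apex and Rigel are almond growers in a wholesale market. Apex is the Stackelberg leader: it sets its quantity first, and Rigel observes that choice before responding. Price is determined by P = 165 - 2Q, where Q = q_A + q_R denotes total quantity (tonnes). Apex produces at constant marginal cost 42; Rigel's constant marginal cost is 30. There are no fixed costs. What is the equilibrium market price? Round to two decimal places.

Solve by backward induction. Given q_A, the follower Rigel maximises π_R = (165 - 2q_A - 2q_R)q_R - 30q_R.
Follower FOC: 135 - 2q_A - 4q_R = 0, so q_R(q_A) = (135 - 2q_A)/4.
Apex substitutes q_R(q_A) into its own profit: π_A = q_A(165 - 2q_A - (135 - 2q_A)/2) - 42q_A = (195/2 - q_A)q_A - 42q_A.
The leader's first-order condition 111/2 - 2q_A = 0 yields q_A = 111/4.
Then q_R = (135 - 2·(111/4))/4 = 159/8.
Total output Q = 381/8, so price P = 165 - 2·(381/8) = 279/4.

69.75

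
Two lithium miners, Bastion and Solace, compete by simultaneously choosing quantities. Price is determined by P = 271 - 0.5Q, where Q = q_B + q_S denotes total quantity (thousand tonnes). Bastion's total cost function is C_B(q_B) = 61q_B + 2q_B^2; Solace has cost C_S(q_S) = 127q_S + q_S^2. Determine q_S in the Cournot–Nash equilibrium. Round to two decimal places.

41.69

Bastion's profit: π_B = (271 - 0.5Q)q_B - (61q_B + 2q_B²). Setting ∂π_B/∂q_B = 0: 210 - 5q_B - (1/2)(q_S) = 0.
Solace's profit: π_S = (271 - 0.5Q)q_S - (127q_S + q_S²). Setting ∂π_S/∂q_S = 0: 144 - 3q_S - (1/2)(q_B) = 0.
So q_B = (210 - (1/2)q_S)/5 and q_S = (144 - (1/2)q_B)/3.
Solving the pair: q_B = 37.8305, q_S = 41.6949.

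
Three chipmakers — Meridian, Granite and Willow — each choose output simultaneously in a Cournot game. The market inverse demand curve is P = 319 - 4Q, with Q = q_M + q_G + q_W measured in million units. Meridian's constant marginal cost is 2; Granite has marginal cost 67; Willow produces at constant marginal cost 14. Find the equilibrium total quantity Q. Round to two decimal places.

54.63

Meridian's profit: π_M = (319 - 4Q)q_M - (2q_M). Setting ∂π_M/∂q_M = 0: 317 - 8q_M - 4(q_G + q_W) = 0.
Granite's first-order condition: 252 - 8q_G - 4(q_M + q_W) = 0.
Willow's profit: π_W = (319 - 4Q)q_W - (14q_W). Setting ∂π_W/∂q_W = 0: 305 - 8q_W - 4(q_M + q_G) = 0.
Adding the 3 conditions: 874 − 8Q − 8Q = 0, i.e. Q = 437/8.
Back-substituting: q_M = (317 − 437/2)/4 = 197/8, q_G = (252 − 437/2)/4 = 67/8, q_W = (305 − 437/2)/4 = 173/8.
Total output Q = 197/8 + 67/8 + 173/8 = 437/8.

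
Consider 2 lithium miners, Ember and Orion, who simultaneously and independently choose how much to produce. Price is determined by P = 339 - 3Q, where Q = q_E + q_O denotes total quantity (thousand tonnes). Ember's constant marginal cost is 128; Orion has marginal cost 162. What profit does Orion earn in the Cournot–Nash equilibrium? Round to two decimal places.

757.37

Ember's profit: π_E = (339 - 3Q)q_E - (128q_E). Setting ∂π_E/∂q_E = 0: 211 - 6q_E - 3(q_O) = 0.
Orion's profit: π_O = (339 - 3Q)q_O - (162q_O). Setting ∂π_O/∂q_O = 0: 177 - 6q_O - 3(q_E) = 0.
Best responses: q_E = (211 - 3q_O)/6, q_O = (177 - 3q_E)/6.
Solving the pair: q_E = 245/9, q_O = 143/9.
Price P = 339 - 3·(388/9) = 629/3.
Orion's profit: (629/3 - 162)·(143/9) = 757.3704.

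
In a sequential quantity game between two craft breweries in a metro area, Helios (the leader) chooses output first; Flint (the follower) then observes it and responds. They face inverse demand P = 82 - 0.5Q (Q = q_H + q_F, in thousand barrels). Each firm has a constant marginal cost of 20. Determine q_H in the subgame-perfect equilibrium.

62

The follower Flint best-responds to any q_H: π_F = (82 - 0.5Q)q_F - 20q_F.
Follower FOC: 62 - (1/2)q_H - q_F = 0, so q_F(q_H) = (62 - (1/2)q_H).
The leader anticipates this reaction. Substituting into P = 82 - 0.5Q gives P = 51 - (1/4)q_H, so π_H = (51 - (1/4)q_H)q_H - 20q_H.
Maximising: ∂π_H/∂q_H = 31 - (1/2)q_H = 0, giving q_H = 62.
Then q_F = (62 - (1/2)·62) = 31.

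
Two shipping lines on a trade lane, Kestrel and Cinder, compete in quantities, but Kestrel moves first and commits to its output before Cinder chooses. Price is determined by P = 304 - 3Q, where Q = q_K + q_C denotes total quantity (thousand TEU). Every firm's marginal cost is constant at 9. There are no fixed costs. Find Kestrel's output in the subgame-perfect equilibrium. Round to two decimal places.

49.17

The follower Cinder best-responds to any q_K: π_C = (304 - 3Q)q_C - 9q_C.
Setting the follower's marginal profit to zero, 295 - 3q_K - 6q_C = 0, i.e. q_C = (295 - 3q_K)/6.
Kestrel substitutes q_C(q_K) into its own profit: π_K = q_K(304 - 3q_K - (295 - 3q_K)/2) - 9q_K = (313/2 - (3/2)q_K)q_K - 9q_K.
The leader's first-order condition 295/2 - 3q_K = 0 yields q_K = 295/6.
Then q_C = (295 - 3·(295/6))/6 = 295/12.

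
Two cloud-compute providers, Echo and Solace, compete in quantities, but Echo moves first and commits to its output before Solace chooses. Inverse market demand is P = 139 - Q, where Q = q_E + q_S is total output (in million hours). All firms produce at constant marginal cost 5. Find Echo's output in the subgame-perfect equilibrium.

67

Solve by backward induction. Given q_E, the follower Solace maximises π_S = (139 - q_E - q_S)q_S - 5q_S.
Setting the follower's marginal profit to zero, 134 - q_E - 2q_S = 0, i.e. q_S = (134 - q_E)/2.
The leader anticipates this reaction. Substituting into P = 139 - Q gives P = 72 - (1/2)q_E, so π_E = (72 - (1/2)q_E)q_E - 5q_E.
Maximising: ∂π_E/∂q_E = 67 - q_E = 0, giving q_E = 67.
Then q_S = (134 - 67)/2 = 67/2.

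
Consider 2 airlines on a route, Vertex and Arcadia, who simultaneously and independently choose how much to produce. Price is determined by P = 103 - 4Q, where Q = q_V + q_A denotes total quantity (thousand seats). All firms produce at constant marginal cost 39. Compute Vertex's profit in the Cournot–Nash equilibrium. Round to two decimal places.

A representative firm's profit is π_i = q_i(103 - 4Q) - 39q_i.
First-order condition (treating rivals' output as given): 64 - 8q_i - 4q_j = 0.
By symmetry each firm produces the same amount; substituting q_j = q_i yields q_i = 64/12 = 16/3.
Price P = 103 - 4·(32/3) = 181/3.
Vertex's profit: (181/3 - 39)·(16/3) = 1024/9.

113.78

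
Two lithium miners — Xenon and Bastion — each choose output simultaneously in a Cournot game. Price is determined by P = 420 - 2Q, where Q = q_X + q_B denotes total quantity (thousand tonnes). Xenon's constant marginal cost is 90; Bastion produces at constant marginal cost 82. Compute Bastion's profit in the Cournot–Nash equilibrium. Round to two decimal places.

Xenon's profit: π_X = (420 - 2Q)q_X - (90q_X). Setting ∂π_X/∂q_X = 0: 330 - 4q_X - 2(q_B) = 0.
Bastion's profit: π_B = (420 - 2Q)q_B - (82q_B). Setting ∂π_B/∂q_B = 0: 338 - 4q_B - 2(q_X) = 0.
Rearranging gives the reaction functions q_X = (330 - 2q_B)/4 and q_B = (338 - 2q_X)/4.
Solving the pair: q_X = 161/3, q_B = 173/3.
Price P = 420 - 2·(334/3) = 592/3.
Bastion's profit: (592/3 - 82)·(173/3) = 6650.8889.

6650.89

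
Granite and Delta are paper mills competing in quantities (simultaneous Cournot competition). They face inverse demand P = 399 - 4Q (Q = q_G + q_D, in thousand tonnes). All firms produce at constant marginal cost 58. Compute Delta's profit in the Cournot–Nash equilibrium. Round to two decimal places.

3230.03

A representative firm's profit is π_i = q_i(399 - 4Q) - 58q_i.
Setting ∂π_i/∂q_i = 0 with rivals' quantities fixed: 341 - 8q_i - 4q_j = 0.
With identical firms every q_j equals q_i, so q_j = q_i and 341 = 12q_i, giving q_i = 341/12.
Price P = 399 - 4·(341/6) = 515/3.
Delta's profit: (515/3 - 58)·(341/12) = 3230.0278.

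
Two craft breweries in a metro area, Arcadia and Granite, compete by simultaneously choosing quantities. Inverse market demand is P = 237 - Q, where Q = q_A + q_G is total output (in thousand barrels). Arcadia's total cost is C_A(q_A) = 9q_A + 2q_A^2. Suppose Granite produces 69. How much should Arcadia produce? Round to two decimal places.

With the rival's output fixed at 69, Arcadia's profit is π_A = (237 - 69 - q_A)q_A - (9q_A + 2q_A²) = (168 - q_A)q_A - (9q_A + 2q_A²).
∂π_A/∂q_A = 159 - 6q_A = 0, so q_A = 53/2.

26.50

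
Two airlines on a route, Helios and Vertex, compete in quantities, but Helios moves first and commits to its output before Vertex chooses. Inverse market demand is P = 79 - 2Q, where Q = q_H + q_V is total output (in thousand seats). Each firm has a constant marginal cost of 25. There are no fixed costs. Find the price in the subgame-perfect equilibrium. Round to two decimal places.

38.50

The follower Vertex best-responds to any q_H: π_V = (79 - 2Q)q_V - 25q_V.
∂π_V/∂q_V = 54 - 2q_H - 4q_V = 0 gives the reaction function q_V = (54 - 2q_H)/4.
The leader anticipates this reaction. Substituting into P = 79 - 2Q gives P = 52 - q_H, so π_H = (52 - q_H)q_H - 25q_H.
The leader's first-order condition 27 - 2q_H = 0 yields q_H = 27/2.
Then q_V = (54 - 2·(27/2))/4 = 27/4.
Total output Q = 81/4, so price P = 79 - 2·(81/4) = 77/2.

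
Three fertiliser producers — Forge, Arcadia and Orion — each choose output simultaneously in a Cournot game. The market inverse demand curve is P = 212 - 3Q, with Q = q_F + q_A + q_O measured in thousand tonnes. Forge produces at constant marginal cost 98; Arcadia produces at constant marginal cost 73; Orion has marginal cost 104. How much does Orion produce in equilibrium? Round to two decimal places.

5.92

Forge's profit: π_F = (212 - 3Q)q_F - (98q_F). Setting ∂π_F/∂q_F = 0: 114 - 6q_F - 3(q_A + q_O) = 0.
Arcadia's profit: π_A = (212 - 3Q)q_A - (73q_A). Setting ∂π_A/∂q_A = 0: 139 - 6q_A - 3(q_F + q_O) = 0.
Orion's profit: π_O = (212 - 3Q)q_O - (104q_O). Setting ∂π_O/∂q_O = 0: 108 - 6q_O - 3(q_F + q_A) = 0.
Adding the 3 conditions: 361 − 6Q − 6Q = 0, i.e. Q = 361/12.
Back-substituting: q_F = (114 − 361/4)/3 = 95/12, q_A = (139 − 361/4)/3 = 65/4, q_O = (108 − 361/4)/3 = 71/12.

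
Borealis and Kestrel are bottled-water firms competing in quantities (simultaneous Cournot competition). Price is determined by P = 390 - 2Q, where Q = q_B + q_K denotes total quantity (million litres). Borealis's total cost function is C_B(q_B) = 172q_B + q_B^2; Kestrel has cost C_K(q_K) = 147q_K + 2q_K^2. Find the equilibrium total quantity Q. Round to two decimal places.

Borealis's profit: π_B = (390 - 2Q)q_B - (172q_B + q_B²). Setting ∂π_B/∂q_B = 0: 218 - 6q_B - 2(q_K) = 0.
Kestrel's profit: π_K = (390 - 2Q)q_K - (147q_K + 2q_K²). Setting ∂π_K/∂q_K = 0: 243 - 8q_K - 2(q_B) = 0.
So q_B = (218 - 2q_K)/6 and q_K = (243 - 2q_B)/8.
Substituting one into the other gives q_B = 629/22 and q_K = 511/22.
Total output Q = 629/22 + 511/22 = 570/11.

51.82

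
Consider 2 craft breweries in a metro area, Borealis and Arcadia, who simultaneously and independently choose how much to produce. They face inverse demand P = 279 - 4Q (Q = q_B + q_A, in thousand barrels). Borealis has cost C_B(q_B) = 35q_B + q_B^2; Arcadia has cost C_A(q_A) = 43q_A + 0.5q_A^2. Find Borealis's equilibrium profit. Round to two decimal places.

Borealis's profit: π_B = (279 - 4Q)q_B - (35q_B + q_B²). Setting ∂π_B/∂q_B = 0: 244 - 10q_B - 4(q_A) = 0.
Arcadia's first-order condition: 236 - 9q_A - 4(q_B) = 0.
Best responses: q_B = (244 - 4q_A)/10, q_A = (236 - 4q_B)/9.
Substituting one into the other gives q_B = 626/37 and q_A = 692/37.
Price P = 279 - 4·(1318/37) = 136.5135.
Borealis's profit: 136.5135·(626/37) - 35·(626/37) - (626/37)² = 1431.2491.

1431.25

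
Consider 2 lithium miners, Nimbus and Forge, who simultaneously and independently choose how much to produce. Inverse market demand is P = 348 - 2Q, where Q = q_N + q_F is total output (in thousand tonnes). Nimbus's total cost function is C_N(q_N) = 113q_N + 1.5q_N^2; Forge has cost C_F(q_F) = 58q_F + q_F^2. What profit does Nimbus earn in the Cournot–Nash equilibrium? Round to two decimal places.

1669.77

Nimbus's profit: π_N = (348 - 2Q)q_N - (113q_N + (3/2)q_N²). Setting ∂π_N/∂q_N = 0: 235 - 7q_N - 2(q_F) = 0.
Forge's profit: π_F = (348 - 2Q)q_F - (58q_F + q_F²). Setting ∂π_F/∂q_F = 0: 290 - 6q_F - 2(q_N) = 0.
So q_N = (235 - 2q_F)/7 and q_F = (290 - 2q_N)/6.
Substituting one into the other gives q_N = 415/19 and q_F = 780/19.
Price P = 348 - 2·(1195/19) = 222.2105.
Nimbus's profit: 222.2105·(415/19) - 113·(415/19) - (3/2)(415/19)² = 1669.7715.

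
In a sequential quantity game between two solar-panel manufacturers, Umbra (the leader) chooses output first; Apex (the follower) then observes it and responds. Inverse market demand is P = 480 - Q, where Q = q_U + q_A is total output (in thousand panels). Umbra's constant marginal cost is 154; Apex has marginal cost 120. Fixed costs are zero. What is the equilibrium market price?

The follower Apex best-responds to any q_U: π_A = (480 - Q)q_A - 120q_A.
Follower FOC: 360 - q_U - 2q_A = 0, so q_A(q_U) = (360 - q_U)/2.
Umbra substitutes q_A(q_U) into its own profit: π_U = q_U(480 - q_U - (360 - q_U)/2) - 154q_U = (300 - (1/2)q_U)q_U - 154q_U.
The leader's first-order condition 146 - q_U = 0 yields q_U = 146.
Then q_A = (360 - 146)/2 = 107.
Total output Q = 253, so price P = 480 - 253 = 227.

227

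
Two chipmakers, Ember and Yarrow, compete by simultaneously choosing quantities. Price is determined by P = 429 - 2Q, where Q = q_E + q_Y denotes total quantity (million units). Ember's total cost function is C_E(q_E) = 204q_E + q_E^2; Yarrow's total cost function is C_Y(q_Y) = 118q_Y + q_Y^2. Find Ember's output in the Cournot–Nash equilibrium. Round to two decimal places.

22.75

Ember's profit: π_E = (429 - 2Q)q_E - (204q_E + q_E²). Setting ∂π_E/∂q_E = 0: 225 - 6q_E - 2(q_Y) = 0.
Yarrow's profit: π_Y = (429 - 2Q)q_Y - (118q_Y + q_Y²). Setting ∂π_Y/∂q_Y = 0: 311 - 6q_Y - 2(q_E) = 0.
Best responses: q_E = (225 - 2q_Y)/6, q_Y = (311 - 2q_E)/6.
Substituting one into the other gives q_E = 91/4 and q_Y = 177/4.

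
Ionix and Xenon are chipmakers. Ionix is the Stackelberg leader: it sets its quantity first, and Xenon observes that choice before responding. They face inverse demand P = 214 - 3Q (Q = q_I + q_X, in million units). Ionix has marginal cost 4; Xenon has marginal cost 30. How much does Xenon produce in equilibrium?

11

Solve by backward induction. Given q_I, the follower Xenon maximises π_X = (214 - 3q_I - 3q_X)q_X - 30q_X.
Follower FOC: 184 - 3q_I - 6q_X = 0, so q_X(q_I) = (184 - 3q_I)/6.
Ionix substitutes q_X(q_I) into its own profit: π_I = q_I(214 - 3q_I - (184 - 3q_I)/2) - 4q_I = (122 - (3/2)q_I)q_I - 4q_I.
The leader's first-order condition 118 - 3q_I = 0 yields q_I = 118/3.
Then q_X = (184 - 3·(118/3))/6 = 11.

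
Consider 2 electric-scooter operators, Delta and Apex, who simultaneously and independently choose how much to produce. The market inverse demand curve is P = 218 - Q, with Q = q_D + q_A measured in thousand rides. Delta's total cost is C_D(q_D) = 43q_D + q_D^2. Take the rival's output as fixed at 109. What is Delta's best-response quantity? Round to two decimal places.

16.50

With the rival's output fixed at 109, Delta's profit is π_D = (218 - 109 - q_D)q_D - (43q_D + q_D²) = (109 - q_D)q_D - (43q_D + q_D²).
∂π_D/∂q_D = 66 - 4q_D = 0, so q_D = 33/2.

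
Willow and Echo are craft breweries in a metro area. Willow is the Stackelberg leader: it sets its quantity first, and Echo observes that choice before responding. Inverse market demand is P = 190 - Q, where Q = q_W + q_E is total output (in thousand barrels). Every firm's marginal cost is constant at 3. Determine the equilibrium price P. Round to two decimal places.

The follower Echo best-responds to any q_W: π_E = (190 - Q)q_E - 3q_E.
Follower FOC: 187 - q_W - 2q_E = 0, so q_E(q_W) = (187 - q_W)/2.
Willow substitutes q_E(q_W) into its own profit: π_W = q_W(190 - q_W - (187 - q_W)/2) - 3q_W = (193/2 - (1/2)q_W)q_W - 3q_W.
Leader FOC: 187/2 - q_W = 0, so q_W = 187/2.
Then q_E = (187 - 187/2)/2 = 187/4.
Total output Q = 561/4, so price P = 190 - 561/4 = 199/4.

49.75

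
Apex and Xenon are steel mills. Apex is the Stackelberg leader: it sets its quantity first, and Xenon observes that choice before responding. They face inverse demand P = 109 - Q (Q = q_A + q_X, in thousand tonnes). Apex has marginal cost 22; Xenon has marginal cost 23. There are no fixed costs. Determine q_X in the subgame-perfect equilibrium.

21

Solve by backward induction. Given q_A, the follower Xenon maximises π_X = (109 - q_A - q_X)q_X - 23q_X.
Setting the follower's marginal profit to zero, 86 - q_A - 2q_X = 0, i.e. q_X = (86 - q_A)/2.
The leader anticipates this reaction. Substituting into P = 109 - Q gives P = 66 - (1/2)q_A, so π_A = (66 - (1/2)q_A)q_A - 22q_A.
Leader FOC: 44 - q_A = 0, so q_A = 44.
Then q_X = (86 - 44)/2 = 21.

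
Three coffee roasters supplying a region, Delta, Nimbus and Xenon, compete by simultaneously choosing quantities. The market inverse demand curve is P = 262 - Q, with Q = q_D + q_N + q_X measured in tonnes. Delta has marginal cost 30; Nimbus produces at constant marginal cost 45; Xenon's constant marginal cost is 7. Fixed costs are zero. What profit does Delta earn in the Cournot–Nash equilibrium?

3136

Delta's profit: π_D = (262 - Q)q_D - (30q_D). Setting ∂π_D/∂q_D = 0: 232 - 2q_D - (q_N + q_X) = 0.
Nimbus's profit: π_N = (262 - Q)q_N - (45q_N). Setting ∂π_N/∂q_N = 0: 217 - 2q_N - (q_D + q_X) = 0.
Xenon's first-order condition: 255 - 2q_X - (q_D + q_N) = 0.
Adding the 3 conditions: 704 − 2Q − 2Q = 0, i.e. Q = 176.
Back-substituting: q_D = (232 − 176) = 56, q_N = (217 − 176) = 41, q_X = (255 − 176) = 79.
Price P = 262 - 176 = 86.
Delta's profit: (86 - 30)·56 = 3136.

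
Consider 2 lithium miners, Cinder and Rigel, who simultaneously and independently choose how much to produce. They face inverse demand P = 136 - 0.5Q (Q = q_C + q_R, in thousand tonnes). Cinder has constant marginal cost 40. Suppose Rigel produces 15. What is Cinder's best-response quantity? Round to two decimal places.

88.50

With the rival's output fixed at 15, Cinder's profit is π_C = (136 - (1/2)·15 - (1/2)q_C)q_C - (40q_C) = (257/2 - (1/2)q_C)q_C - (40q_C).
∂π_C/∂q_C = 177/2 - q_C = 0, so q_C = 177/2.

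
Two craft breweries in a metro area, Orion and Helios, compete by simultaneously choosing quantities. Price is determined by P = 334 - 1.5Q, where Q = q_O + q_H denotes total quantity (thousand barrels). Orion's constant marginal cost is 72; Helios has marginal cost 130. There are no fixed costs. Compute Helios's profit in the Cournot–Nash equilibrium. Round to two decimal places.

1578.96

Orion's profit: π_O = (334 - 1.5Q)q_O - (72q_O). Setting ∂π_O/∂q_O = 0: 262 - 3q_O - (3/2)(q_H) = 0.
Helios's profit: π_H = (334 - 1.5Q)q_H - (130q_H). Setting ∂π_H/∂q_H = 0: 204 - 3q_H - (3/2)(q_O) = 0.
Rearranging gives the reaction functions q_O = (262 - (3/2)q_H)/3 and q_H = (204 - (3/2)q_O)/3.
Solving the pair: q_O = 640/9, q_H = 292/9.
Price P = 334 - (3/2)·(932/9) = 536/3.
Helios's profit: (536/3 - 130)·(292/9) = 1578.9630.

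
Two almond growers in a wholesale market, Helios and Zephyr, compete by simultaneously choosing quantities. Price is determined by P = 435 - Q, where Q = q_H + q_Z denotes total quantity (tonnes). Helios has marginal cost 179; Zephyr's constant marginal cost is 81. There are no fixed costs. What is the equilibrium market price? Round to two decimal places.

231.67

Helios's profit: π_H = (435 - Q)q_H - (179q_H). Setting ∂π_H/∂q_H = 0: 256 - 2q_H - (q_Z) = 0.
Zephyr's first-order condition: 354 - 2q_Z - (q_H) = 0.
Best responses: q_H = (256 - q_Z)/2, q_Z = (354 - q_H)/2.
Solving the pair: q_H = 158/3, q_Z = 452/3.
Total output Q = 610/3, so price P = 435 - 610/3 = 695/3.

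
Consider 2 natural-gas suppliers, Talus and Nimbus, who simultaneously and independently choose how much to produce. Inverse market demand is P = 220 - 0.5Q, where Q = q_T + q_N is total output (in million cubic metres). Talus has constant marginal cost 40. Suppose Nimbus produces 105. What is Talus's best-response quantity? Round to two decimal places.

127.50

With the rival's output fixed at 105, Talus's profit is π_T = (220 - (1/2)·105 - (1/2)q_T)q_T - (40q_T) = (335/2 - (1/2)q_T)q_T - (40q_T).
∂π_T/∂q_T = 255/2 - q_T = 0, so q_T = 255/2.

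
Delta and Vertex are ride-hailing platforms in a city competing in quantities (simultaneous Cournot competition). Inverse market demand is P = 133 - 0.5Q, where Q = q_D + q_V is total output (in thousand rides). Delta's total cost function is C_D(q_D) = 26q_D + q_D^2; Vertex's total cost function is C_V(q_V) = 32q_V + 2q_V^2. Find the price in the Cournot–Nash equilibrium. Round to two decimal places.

Delta's profit: π_D = (133 - 0.5Q)q_D - (26q_D + q_D²). Setting ∂π_D/∂q_D = 0: 107 - 3q_D - (1/2)(q_V) = 0.
Vertex's profit: π_V = (133 - 0.5Q)q_V - (32q_V + 2q_V²). Setting ∂π_V/∂q_V = 0: 101 - 5q_V - (1/2)(q_D) = 0.
Rearranging gives the reaction functions q_D = (107 - (1/2)q_V)/3 and q_V = (101 - (1/2)q_D)/5.
Solving the pair: q_D = 1938/59, q_V = 998/59.
Total output Q = 49.7627, so price P = 133 - (1/2)·49.7627 = 108.1186.

108.12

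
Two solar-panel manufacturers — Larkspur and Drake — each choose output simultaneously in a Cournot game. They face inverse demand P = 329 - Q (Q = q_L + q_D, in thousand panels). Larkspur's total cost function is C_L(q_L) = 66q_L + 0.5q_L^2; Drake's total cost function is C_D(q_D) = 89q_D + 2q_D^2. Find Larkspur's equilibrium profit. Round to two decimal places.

9291.92

Larkspur's profit: π_L = (329 - Q)q_L - (66q_L + (1/2)q_L²). Setting ∂π_L/∂q_L = 0: 263 - 3q_L - (q_D) = 0.
Drake's first-order condition: 240 - 6q_D - (q_L) = 0.
Best responses: q_L = (263 - q_D)/3, q_D = (240 - q_L)/6.
Solving the pair: q_L = 1338/17, q_D = 457/17.
Price P = 329 - 1795/17 = 223.4118.
Larkspur's profit: 223.4118·(1338/17) - 66·(1338/17) - (1/2)(1338/17)² = 9291.9239.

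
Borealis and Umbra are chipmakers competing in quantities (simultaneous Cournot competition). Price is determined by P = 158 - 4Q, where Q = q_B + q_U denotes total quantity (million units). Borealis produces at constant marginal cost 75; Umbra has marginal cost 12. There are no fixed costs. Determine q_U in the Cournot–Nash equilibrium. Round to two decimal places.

17.42

Borealis's profit: π_B = (158 - 4Q)q_B - (75q_B). Setting ∂π_B/∂q_B = 0: 83 - 8q_B - 4(q_U) = 0.
Umbra's first-order condition: 146 - 8q_U - 4(q_B) = 0.
So q_B = (83 - 4q_U)/8 and q_U = (146 - 4q_B)/8.
Substituting one into the other gives q_B = 5/3 and q_U = 209/12.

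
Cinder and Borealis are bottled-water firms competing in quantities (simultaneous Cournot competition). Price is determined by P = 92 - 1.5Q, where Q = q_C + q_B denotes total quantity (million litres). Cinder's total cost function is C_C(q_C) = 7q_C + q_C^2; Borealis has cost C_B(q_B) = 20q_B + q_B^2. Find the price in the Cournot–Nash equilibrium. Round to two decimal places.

55.77

Cinder's profit: π_C = (92 - 1.5Q)q_C - (7q_C + q_C²). Setting ∂π_C/∂q_C = 0: 85 - 5q_C - (3/2)(q_B) = 0.
Borealis's first-order condition: 72 - 5q_B - (3/2)(q_C) = 0.
Rearranging gives the reaction functions q_C = (85 - (3/2)q_B)/5 and q_B = (72 - (3/2)q_C)/5.
Substituting one into the other gives q_C = 1268/91 and q_B = 930/91.
Total output Q = 314/13, so price P = 92 - (3/2)·(314/13) = 725/13.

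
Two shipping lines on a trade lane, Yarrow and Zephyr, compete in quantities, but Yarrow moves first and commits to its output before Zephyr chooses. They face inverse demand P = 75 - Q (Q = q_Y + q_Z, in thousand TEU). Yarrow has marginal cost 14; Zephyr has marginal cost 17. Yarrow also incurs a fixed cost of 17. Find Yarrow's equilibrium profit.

The follower Zephyr best-responds to any q_Y: π_Z = (75 - Q)q_Z - 17q_Z.
Follower FOC: 58 - q_Y - 2q_Z = 0, so q_Z(q_Y) = (58 - q_Y)/2.
The leader anticipates this reaction. Substituting into P = 75 - Q gives P = 46 - (1/2)q_Y, so π_Y = (46 - (1/2)q_Y)q_Y - 14q_Y.
Leader FOC: 32 - q_Y = 0, so q_Y = 32.
Then q_Z = (58 - 32)/2 = 13.
Price P = 75 - 45 = 30.
Yarrow's profit: (30 - 14)·32 - 17 = 495.

495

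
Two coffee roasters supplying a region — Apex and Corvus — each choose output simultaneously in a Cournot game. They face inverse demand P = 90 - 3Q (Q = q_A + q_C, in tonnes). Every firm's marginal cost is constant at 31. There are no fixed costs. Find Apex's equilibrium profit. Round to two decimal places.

A representative firm's profit is π_i = q_i(90 - 3Q) - 31q_i.
Setting ∂π_i/∂q_i = 0 with rivals' quantities fixed: 59 - 6q_i - 3q_j = 0.
With identical firms every q_j equals q_i, so q_j = q_i and 59 = 9q_i, giving q_i = 59/9.
Price P = 90 - 3·(118/9) = 152/3.
Apex's profit: (152/3 - 31)·(59/9) = 128.9259.

128.93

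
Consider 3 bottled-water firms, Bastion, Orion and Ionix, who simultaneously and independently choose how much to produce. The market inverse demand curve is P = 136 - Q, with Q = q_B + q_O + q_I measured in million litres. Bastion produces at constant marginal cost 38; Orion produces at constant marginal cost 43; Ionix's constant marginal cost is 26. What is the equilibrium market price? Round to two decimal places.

60.75

Bastion's profit: π_B = (136 - Q)q_B - (38q_B). Setting ∂π_B/∂q_B = 0: 98 - 2q_B - (q_O + q_I) = 0.
Orion's profit: π_O = (136 - Q)q_O - (43q_O). Setting ∂π_O/∂q_O = 0: 93 - 2q_O - (q_B + q_I) = 0.
Ionix's profit: π_I = (136 - Q)q_I - (26q_I). Setting ∂π_I/∂q_I = 0: 110 - 2q_I - (q_B + q_O) = 0.
Adding the 3 conditions: 301 − 2Q − 2Q = 0, i.e. Q = 301/4.
Back-substituting: q_B = (98 − 301/4) = 91/4, q_O = (93 − 301/4) = 71/4, q_I = (110 − 301/4) = 139/4.
Total output Q = 301/4, so price P = 136 - 301/4 = 243/4.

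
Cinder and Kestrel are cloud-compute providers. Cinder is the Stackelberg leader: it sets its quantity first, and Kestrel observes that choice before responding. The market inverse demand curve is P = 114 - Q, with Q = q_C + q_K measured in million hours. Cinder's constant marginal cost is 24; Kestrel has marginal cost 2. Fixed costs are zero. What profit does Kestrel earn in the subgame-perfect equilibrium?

Solve by backward induction. Given q_C, the follower Kestrel maximises π_K = (114 - q_C - q_K)q_K - 2q_K.
∂π_K/∂q_K = 112 - q_C - 2q_K = 0 gives the reaction function q_K = (112 - q_C)/2.
Cinder substitutes q_K(q_C) into its own profit: π_C = q_C(114 - q_C - (112 - q_C)/2) - 24q_C = (58 - (1/2)q_C)q_C - 24q_C.
Maximising: ∂π_C/∂q_C = 34 - q_C = 0, giving q_C = 34.
Then q_K = (112 - 34)/2 = 39.
Price P = 114 - 73 = 41.
Kestrel's profit: (41 - 2)·39 = 1521.

1521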